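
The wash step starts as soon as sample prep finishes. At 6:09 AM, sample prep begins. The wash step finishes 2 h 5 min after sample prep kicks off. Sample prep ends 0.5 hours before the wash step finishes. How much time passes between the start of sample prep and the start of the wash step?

95 minutes

The wash step ends at 6:09 AM + 125 min = 8:14 AM.
Sample prep ends at 8:14 AM − 30 min = 7:44 AM.
So the wash step starts at 7:44 AM.
From 6:09 AM to 7:44 AM is 95 minutes.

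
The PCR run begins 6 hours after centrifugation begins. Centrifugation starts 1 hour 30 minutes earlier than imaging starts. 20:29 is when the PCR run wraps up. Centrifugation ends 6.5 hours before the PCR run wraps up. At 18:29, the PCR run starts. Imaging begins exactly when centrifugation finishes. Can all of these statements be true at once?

Centrifugation ends at 20:29 − 390 min = 13:59.
So imaging starts at 13:59.
Centrifugation starts at 13:59 − 90 min = 12:29.
The PCR run starts at 12:29 + 360 min = 18:29.
That matches the stated 18:29, so the schedule is consistent.

Yes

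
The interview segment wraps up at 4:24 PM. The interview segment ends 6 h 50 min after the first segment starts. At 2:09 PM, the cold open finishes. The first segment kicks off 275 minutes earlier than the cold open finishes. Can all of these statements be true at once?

Yes

The first segment starts at 2:09 PM − 275 min = 9:34 AM.
The interview segment ends at 9:34 AM + 410 min = 4:24 PM.
That matches the stated 4:24 PM, so the schedule is consistent.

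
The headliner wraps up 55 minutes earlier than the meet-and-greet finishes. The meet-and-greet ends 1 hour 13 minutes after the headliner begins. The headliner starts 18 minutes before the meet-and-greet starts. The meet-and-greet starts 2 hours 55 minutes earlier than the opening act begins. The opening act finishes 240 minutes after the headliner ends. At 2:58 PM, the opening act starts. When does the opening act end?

4:03 PM

The meet-and-greet starts at 2:58 PM − 175 min = 12:03 PM.
The headliner starts at 12:03 PM − 18 min = 11:45 AM.
The meet-and-greet ends at 11:45 AM + 73 min = 12:58 PM.
The headliner ends at 12:58 PM − 55 min = 12:03 PM.
The opening act ends at 12:03 PM + 240 min = 4:03 PM.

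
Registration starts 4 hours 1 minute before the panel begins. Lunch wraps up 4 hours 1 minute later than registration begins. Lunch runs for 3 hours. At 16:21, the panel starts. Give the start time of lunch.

13:21

Registration starts at 16:21 − 241 min = 12:20.
Lunch ends at 12:20 + 241 min = 16:21.
Lunch starts at 16:21 − 180 min = 13:21.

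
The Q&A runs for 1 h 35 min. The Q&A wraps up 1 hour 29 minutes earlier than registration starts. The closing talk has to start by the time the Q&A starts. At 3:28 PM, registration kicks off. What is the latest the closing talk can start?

The Q&A ends at 3:28 PM − 89 min = 1:59 PM.
The Q&A starts at 1:59 PM − 95 min = 12:24 PM.
The closing talk is bounded by the Q&A, so the latest it can start is 12:24 PM.

12:24 PM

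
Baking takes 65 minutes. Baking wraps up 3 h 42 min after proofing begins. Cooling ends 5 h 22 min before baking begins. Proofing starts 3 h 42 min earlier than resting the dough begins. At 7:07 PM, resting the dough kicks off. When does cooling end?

Proofing starts at 7:07 PM − 222 min = 3:25 PM.
Baking ends at 3:25 PM + 222 min = 7:07 PM.
Baking starts at 7:07 PM − 65 min = 6:02 PM.
Cooling ends at 6:02 PM − 322 min = 12:40 PM.

12:40 PM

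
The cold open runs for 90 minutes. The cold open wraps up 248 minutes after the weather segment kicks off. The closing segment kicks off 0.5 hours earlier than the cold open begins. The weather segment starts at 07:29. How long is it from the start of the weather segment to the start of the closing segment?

The cold open ends at 07:29 + 248 min = 11:37.
The cold open starts at 11:37 − 90 min = 10:07.
The closing segment starts at 10:07 − 30 min = 09:37.
From 07:29 to 09:37 is 2 h 8 min.

2 h 8 min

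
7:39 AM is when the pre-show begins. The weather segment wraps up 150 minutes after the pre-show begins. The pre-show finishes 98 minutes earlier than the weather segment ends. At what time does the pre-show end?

The weather segment ends at 7:39 AM + 150 min = 10:09 AM.
The pre-show ends at 10:09 AM − 98 min = 8:31 AM.

8:31 AM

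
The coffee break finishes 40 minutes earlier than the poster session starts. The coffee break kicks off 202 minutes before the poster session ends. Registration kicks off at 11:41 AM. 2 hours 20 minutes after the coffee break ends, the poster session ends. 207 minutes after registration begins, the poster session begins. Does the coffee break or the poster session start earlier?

the coffee break

The poster session starts at 11:41 AM + 207 min = 3:08 PM.
The coffee break ends at 3:08 PM − 40 min = 2:28 PM.
The poster session ends at 2:28 PM + 140 min = 4:48 PM.
The coffee break starts at 4:48 PM − 202 min = 1:26 PM.
The coffee break starts at 1:26 PM and the poster session starts at 3:08 PM, so the coffee break is first.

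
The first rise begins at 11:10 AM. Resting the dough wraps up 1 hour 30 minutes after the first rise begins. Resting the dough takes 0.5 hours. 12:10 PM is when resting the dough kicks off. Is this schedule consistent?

Yes

Resting the dough ends at 11:10 AM + 90 min = 12:40 PM.
Resting the dough starts at 12:40 PM − 30 min = 12:10 PM.
That matches the stated 12:10 PM, so the schedule is consistent.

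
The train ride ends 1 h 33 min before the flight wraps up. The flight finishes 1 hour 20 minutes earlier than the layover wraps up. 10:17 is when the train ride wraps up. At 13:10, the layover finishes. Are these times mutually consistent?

Yes

The flight ends at 13:10 − 80 min = 11:50.
The train ride ends at 11:50 − 93 min = 10:17.
That matches the stated 10:17, so the schedule is consistent.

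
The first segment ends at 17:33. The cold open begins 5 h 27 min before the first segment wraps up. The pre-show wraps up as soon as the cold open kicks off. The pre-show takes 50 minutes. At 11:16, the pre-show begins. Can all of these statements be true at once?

The cold open starts at 17:33 − 327 min = 12:06.
So the pre-show ends at 12:06.
The pre-show starts at 12:06 − 50 min = 11:16.
That matches the stated 11:16, so the schedule is consistent.

Yes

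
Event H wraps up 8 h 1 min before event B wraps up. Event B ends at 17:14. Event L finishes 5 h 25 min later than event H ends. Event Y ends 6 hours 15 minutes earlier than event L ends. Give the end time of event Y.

Event H ends at 17:14 − 481 min = 09:13.
Event L ends at 09:13 + 325 min = 14:38.
Event Y ends at 14:38 − 375 min = 08:23.

08:23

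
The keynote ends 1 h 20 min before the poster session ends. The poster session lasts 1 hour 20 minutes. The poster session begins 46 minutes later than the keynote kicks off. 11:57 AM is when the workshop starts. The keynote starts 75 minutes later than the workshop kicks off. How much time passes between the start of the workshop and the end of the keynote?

121 minutes

The keynote starts at 11:57 AM + 75 min = 1:12 PM.
The poster session starts at 1:12 PM + 46 min = 1:58 PM.
The poster session ends at 1:58 PM + 80 min = 3:18 PM.
The keynote ends at 3:18 PM − 80 min = 1:58 PM.
From 11:57 AM to 1:58 PM is 121 minutes.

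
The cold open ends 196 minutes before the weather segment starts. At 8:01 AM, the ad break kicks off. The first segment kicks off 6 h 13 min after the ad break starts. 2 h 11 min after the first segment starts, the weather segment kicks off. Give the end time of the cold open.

The first segment starts at 8:01 AM + 373 min = 2:14 PM.
The weather segment starts at 2:14 PM + 131 min = 4:25 PM.
The cold open ends at 4:25 PM − 196 min = 1:09 PM.

1:09 PM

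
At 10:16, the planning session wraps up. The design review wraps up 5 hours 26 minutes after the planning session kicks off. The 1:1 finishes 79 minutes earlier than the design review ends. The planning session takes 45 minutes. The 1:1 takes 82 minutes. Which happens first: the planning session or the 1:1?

The planning session starts at 10:16 − 45 min = 09:31.
The design review ends at 09:31 + 326 min = 14:57.
The 1:1 ends at 14:57 − 79 min = 13:38.
The 1:1 starts at 13:38 − 82 min = 12:16.
The planning session starts at 09:31 and the 1:1 starts at 12:16, so the planning session is first.

the planning session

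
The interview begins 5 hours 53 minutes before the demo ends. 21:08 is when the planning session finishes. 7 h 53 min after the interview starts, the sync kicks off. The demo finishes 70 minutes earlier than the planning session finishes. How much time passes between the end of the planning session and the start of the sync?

The demo ends at 21:08 − 70 min = 19:58.
The interview starts at 19:58 − 353 min = 14:05.
The sync starts at 14:05 + 473 min = 21:58.
From 21:08 to 21:58 is 50 minutes.

50 minutes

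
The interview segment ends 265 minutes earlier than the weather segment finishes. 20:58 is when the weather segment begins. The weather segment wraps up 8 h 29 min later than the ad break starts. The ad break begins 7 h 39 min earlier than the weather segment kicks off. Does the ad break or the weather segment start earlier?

the ad break

The ad break starts at 20:58 − 459 min = 13:19.
The ad break starts at 13:19 and the weather segment starts at 20:58, so the ad break is first.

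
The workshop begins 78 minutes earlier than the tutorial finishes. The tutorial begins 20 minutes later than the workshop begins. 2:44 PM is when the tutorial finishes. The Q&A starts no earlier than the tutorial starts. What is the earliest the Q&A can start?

The workshop starts at 2:44 PM − 78 min = 1:26 PM.
The tutorial starts at 1:26 PM + 20 min = 1:46 PM.
The Q&A is bounded by the tutorial, so the earliest it can start is 1:46 PM.

1:46 PM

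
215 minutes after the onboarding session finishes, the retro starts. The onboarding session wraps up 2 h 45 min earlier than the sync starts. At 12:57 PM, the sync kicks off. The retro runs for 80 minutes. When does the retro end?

The onboarding session ends at 12:57 PM − 165 min = 10:12 AM.
The retro starts at 10:12 AM + 215 min = 1:47 PM.
The retro ends at 1:47 PM + 80 min = 3:07 PM.

3:07 PM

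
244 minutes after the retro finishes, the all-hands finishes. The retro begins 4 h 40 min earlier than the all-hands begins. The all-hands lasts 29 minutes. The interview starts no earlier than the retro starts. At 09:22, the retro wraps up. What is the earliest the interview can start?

08:17

The all-hands ends at 09:22 + 244 min = 13:26.
The all-hands starts at 13:26 − 29 min = 12:57.
The retro starts at 12:57 − 280 min = 08:17.
The interview is bounded by the retro, so the earliest it can start is 08:17.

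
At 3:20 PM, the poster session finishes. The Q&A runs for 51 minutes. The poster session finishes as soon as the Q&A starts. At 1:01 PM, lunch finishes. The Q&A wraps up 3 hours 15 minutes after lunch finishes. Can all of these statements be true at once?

The Q&A ends at 1:01 PM + 195 min = 4:16 PM.
The Q&A starts at 4:16 PM − 51 min = 3:25 PM.
So the poster session ends at 3:25 PM.
But the poster session is also said to end at 3:20 PM — a 5-minute conflict.

No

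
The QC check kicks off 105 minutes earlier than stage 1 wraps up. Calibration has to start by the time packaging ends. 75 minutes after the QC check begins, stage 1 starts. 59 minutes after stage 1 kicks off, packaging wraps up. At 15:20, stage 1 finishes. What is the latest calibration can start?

15:49

The QC check starts at 15:20 − 105 min = 13:35.
Stage 1 starts at 13:35 + 75 min = 14:50.
Packaging ends at 14:50 + 59 min = 15:49.
Calibration is bounded by packaging, so the latest it can start is 15:49.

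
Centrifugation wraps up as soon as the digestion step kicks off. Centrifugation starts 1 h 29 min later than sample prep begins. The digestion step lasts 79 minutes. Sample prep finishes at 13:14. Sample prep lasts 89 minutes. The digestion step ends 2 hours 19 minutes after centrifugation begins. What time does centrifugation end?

Sample prep starts at 13:14 − 89 min = 11:45.
Centrifugation starts at 11:45 + 89 min = 13:14.
The digestion step ends at 13:14 + 139 min = 15:33.
The digestion step starts at 15:33 − 79 min = 14:14.
So centrifugation ends at 14:14.

14:14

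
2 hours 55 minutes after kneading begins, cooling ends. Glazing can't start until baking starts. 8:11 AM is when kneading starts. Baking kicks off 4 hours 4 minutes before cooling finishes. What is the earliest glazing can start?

Cooling ends at 8:11 AM + 175 min = 11:06 AM.
Baking starts at 11:06 AM − 244 min = 7:02 AM.
Glazing is bounded by baking, so the earliest it can start is 7:02 AM.

7:02 AM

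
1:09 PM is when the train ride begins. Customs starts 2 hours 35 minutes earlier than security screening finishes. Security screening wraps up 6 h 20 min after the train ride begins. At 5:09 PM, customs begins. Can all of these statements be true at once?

Security screening ends at 1:09 PM + 380 min = 7:29 PM.
Customs starts at 7:29 PM − 155 min = 4:54 PM.
But customs is also said to start at 5:09 PM — a 15-minute conflict.

No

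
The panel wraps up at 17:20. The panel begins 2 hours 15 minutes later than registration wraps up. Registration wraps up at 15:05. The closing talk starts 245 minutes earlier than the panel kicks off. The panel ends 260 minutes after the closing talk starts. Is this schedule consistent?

No

The panel starts at 15:05 + 135 min = 17:20.
The closing talk starts at 17:20 − 245 min = 13:15.
The panel ends at 13:15 + 260 min = 17:35.
But the panel is also said to end at 17:20 — a 15-minute conflict.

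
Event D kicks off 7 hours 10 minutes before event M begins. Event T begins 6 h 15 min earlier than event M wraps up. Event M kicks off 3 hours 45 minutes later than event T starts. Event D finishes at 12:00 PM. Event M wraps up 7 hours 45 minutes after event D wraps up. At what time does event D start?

10:05 AM

Event M ends at 12:00 PM + 465 min = 7:45 PM.
Event T starts at 7:45 PM − 375 min = 1:30 PM.
Event M starts at 1:30 PM + 225 min = 5:15 PM.
Event D starts at 5:15 PM − 430 min = 10:05 AM.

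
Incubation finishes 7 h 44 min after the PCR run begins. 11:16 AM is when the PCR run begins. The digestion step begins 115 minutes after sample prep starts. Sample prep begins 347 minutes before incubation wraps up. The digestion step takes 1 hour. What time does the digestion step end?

Incubation ends at 11:16 AM + 464 min = 7:00 PM.
Sample prep starts at 7:00 PM − 347 min = 1:13 PM.
The digestion step starts at 1:13 PM + 115 min = 3:08 PM.
The digestion step ends at 3:08 PM + 60 min = 4:08 PM.

4:08 PM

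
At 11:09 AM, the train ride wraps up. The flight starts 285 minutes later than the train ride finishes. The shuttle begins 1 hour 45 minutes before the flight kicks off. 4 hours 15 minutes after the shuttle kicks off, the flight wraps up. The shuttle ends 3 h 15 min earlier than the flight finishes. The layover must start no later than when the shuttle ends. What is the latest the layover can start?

The flight starts at 11:09 AM + 285 min = 3:54 PM.
The shuttle starts at 3:54 PM − 105 min = 2:09 PM.
The flight ends at 2:09 PM + 255 min = 6:24 PM.
The shuttle ends at 6:24 PM − 195 min = 3:09 PM.
The layover is bounded by the shuttle, so the latest it can start is 3:09 PM.

3:09 PM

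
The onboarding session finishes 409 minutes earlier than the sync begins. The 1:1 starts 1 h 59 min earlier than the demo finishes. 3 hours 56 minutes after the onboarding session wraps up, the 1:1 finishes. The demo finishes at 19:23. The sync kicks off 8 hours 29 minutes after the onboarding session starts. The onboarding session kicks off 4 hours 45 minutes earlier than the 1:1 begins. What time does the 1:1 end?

The 1:1 starts at 19:23 − 119 min = 17:24.
The onboarding session starts at 17:24 − 285 min = 12:39.
The sync starts at 12:39 + 509 min = 21:08.
The onboarding session ends at 21:08 − 409 min = 14:19.
The 1:1 ends at 14:19 + 236 min = 18:15.

18:15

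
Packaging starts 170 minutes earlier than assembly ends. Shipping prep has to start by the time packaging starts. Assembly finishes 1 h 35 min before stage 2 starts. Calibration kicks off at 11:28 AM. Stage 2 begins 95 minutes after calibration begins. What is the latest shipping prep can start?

Stage 2 starts at 11:28 AM + 95 min = 1:03 PM.
Assembly ends at 1:03 PM − 95 min = 11:28 AM.
Packaging starts at 11:28 AM − 170 min = 8:38 AM.
Shipping prep is bounded by packaging, so the latest it can start is 8:38 AM.

8:38 AM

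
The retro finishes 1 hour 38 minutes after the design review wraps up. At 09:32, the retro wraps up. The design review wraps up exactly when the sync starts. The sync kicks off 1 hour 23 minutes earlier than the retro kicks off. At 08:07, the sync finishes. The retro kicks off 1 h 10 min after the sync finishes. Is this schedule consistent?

The retro starts at 08:07 + 70 min = 09:17.
The sync starts at 09:17 − 83 min = 07:54.
So the design review ends at 07:54.
The retro ends at 07:54 + 98 min = 09:32.
That matches the stated 09:32, so the schedule is consistent.

Yes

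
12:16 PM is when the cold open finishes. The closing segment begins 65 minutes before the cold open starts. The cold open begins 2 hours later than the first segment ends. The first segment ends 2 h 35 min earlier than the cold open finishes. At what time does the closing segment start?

10:36 AM

The first segment ends at 12:16 PM − 155 min = 9:41 AM.
The cold open starts at 9:41 AM + 120 min = 11:41 AM.
The closing segment starts at 11:41 AM − 65 min = 10:36 AM.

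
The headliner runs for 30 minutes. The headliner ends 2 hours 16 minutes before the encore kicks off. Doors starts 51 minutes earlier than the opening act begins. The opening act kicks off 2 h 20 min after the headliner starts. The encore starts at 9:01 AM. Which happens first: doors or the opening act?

doors

The headliner ends at 9:01 AM − 136 min = 6:45 AM.
The headliner starts at 6:45 AM − 30 min = 6:15 AM.
The opening act starts at 6:15 AM + 140 min = 8:35 AM.
Doors starts at 8:35 AM − 51 min = 7:44 AM.
Doors starts at 7:44 AM and the opening act starts at 8:35 AM, so doors is first.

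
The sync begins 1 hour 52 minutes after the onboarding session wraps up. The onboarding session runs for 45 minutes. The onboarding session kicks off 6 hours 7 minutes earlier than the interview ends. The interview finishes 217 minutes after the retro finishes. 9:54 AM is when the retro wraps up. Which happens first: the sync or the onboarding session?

the onboarding session

The interview ends at 9:54 AM + 217 min = 1:31 PM.
The onboarding session starts at 1:31 PM − 367 min = 7:24 AM.
The onboarding session ends at 7:24 AM + 45 min = 8:09 AM.
The sync starts at 8:09 AM + 112 min = 10:01 AM.
The sync starts at 10:01 AM and the onboarding session starts at 7:24 AM, so the onboarding session is first.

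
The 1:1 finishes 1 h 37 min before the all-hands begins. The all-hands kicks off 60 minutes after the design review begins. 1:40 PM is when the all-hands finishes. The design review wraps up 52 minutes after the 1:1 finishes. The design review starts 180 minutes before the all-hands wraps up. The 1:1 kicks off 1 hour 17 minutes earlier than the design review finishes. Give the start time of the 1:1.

The design review starts at 1:40 PM − 180 min = 10:40 AM.
The all-hands starts at 10:40 AM + 60 min = 11:40 AM.
The 1:1 ends at 11:40 AM − 97 min = 10:03 AM.
The design review ends at 10:03 AM + 52 min = 10:55 AM.
The 1:1 starts at 10:55 AM − 77 min = 9:38 AM.

9:38 AM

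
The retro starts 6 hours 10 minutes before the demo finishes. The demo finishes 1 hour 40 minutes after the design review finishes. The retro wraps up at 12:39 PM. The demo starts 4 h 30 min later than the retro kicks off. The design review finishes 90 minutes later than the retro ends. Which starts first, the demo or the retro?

The design review ends at 12:39 PM + 90 min = 2:09 PM.
The demo ends at 2:09 PM + 100 min = 3:49 PM.
The retro starts at 3:49 PM − 370 min = 9:39 AM.
The demo starts at 9:39 AM + 270 min = 2:09 PM.
The demo starts at 2:09 PM and the retro starts at 9:39 AM, so the retro is first.

the retro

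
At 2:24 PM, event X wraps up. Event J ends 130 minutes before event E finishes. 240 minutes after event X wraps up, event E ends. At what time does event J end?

Event E ends at 2:24 PM + 240 min = 6:24 PM.
Event J ends at 6:24 PM − 130 min = 4:14 PM.

4:14 PM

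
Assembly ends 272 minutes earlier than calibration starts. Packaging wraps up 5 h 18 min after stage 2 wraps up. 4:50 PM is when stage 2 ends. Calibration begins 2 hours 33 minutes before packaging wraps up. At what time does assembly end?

3:03 PM

Packaging ends at 4:50 PM + 318 min = 10:08 PM.
Calibration starts at 10:08 PM − 153 min = 7:35 PM.
Assembly ends at 7:35 PM − 272 min = 3:03 PM.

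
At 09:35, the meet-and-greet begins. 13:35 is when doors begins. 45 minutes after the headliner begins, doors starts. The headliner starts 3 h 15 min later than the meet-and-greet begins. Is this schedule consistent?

The headliner starts at 09:35 + 195 min = 12:50.
Doors starts at 12:50 + 45 min = 13:35.
That matches the stated 13:35, so the schedule is consistent.

Yes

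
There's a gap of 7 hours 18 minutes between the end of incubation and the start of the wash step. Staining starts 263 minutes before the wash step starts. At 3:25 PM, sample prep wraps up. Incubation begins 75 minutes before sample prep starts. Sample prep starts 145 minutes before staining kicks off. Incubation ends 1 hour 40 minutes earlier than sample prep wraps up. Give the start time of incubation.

Incubation ends at 3:25 PM − 100 min = 1:45 PM.
The wash step starts at 1:45 PM + 438 min = 9:03 PM.
Staining starts at 9:03 PM − 263 min = 4:40 PM.
Sample prep starts at 4:40 PM − 145 min = 2:15 PM.
Incubation starts at 2:15 PM − 75 min = 1:00 PM.

1:00 PM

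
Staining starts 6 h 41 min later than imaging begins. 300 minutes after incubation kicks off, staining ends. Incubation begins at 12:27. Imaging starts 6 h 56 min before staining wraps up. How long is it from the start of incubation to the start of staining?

4 hours 45 minutes

Staining ends at 12:27 + 300 min = 17:27.
Imaging starts at 17:27 − 416 min = 10:31.
Staining starts at 10:31 + 401 min = 17:12.
From 12:27 to 17:12 is 4 hours 45 minutes.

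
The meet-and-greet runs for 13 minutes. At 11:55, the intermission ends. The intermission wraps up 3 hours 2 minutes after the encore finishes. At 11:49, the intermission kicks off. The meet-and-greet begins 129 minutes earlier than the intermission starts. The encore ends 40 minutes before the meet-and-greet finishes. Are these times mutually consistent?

The meet-and-greet starts at 11:49 − 129 min = 09:40.
The meet-and-greet ends at 09:40 + 13 min = 09:53.
The encore ends at 09:53 − 40 min = 09:13.
The intermission ends at 09:13 + 182 min = 12:15.
But the intermission is also said to end at 11:55 — a 20-minute conflict.

No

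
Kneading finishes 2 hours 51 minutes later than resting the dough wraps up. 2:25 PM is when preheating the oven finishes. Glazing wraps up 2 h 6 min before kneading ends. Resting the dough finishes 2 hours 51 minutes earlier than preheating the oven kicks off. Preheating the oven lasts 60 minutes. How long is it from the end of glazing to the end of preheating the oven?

3 h 6 min

Preheating the oven starts at 2:25 PM − 60 min = 1:25 PM.
Resting the dough ends at 1:25 PM − 171 min = 10:34 AM.
Kneading ends at 10:34 AM + 171 min = 1:25 PM.
Glazing ends at 1:25 PM − 126 min = 11:19 AM.
From 11:19 AM to 2:25 PM is 3 h 6 min.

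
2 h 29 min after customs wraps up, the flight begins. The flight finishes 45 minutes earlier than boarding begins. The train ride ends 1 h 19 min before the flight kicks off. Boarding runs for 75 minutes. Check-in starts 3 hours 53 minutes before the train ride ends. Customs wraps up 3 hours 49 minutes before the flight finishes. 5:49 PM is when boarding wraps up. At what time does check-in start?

Boarding starts at 5:49 PM − 75 min = 4:34 PM.
The flight ends at 4:34 PM − 45 min = 3:49 PM.
Customs ends at 3:49 PM − 229 min = 12:00 PM.
The flight starts at 12:00 PM + 149 min = 2:29 PM.
The train ride ends at 2:29 PM − 79 min = 1:10 PM.
Check-in starts at 1:10 PM − 233 min = 9:17 AM.

9:17 AM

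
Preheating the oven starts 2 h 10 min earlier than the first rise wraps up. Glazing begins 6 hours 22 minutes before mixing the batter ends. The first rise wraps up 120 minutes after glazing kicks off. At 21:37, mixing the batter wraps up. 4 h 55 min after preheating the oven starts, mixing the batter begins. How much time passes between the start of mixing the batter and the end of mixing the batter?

Glazing starts at 21:37 − 382 min = 15:15.
The first rise ends at 15:15 + 120 min = 17:15.
Preheating the oven starts at 17:15 − 130 min = 15:05.
Mixing the batter starts at 15:05 + 295 min = 20:00.
From 20:00 to 21:37 is 97 minutes.

97 minutes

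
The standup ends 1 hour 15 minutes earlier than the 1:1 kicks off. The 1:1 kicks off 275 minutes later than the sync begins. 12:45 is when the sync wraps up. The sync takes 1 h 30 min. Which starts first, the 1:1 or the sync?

the sync

The sync starts at 12:45 − 90 min = 11:15.
The 1:1 starts at 11:15 + 275 min = 15:50.
The 1:1 starts at 15:50 and the sync starts at 11:15, so the sync is first.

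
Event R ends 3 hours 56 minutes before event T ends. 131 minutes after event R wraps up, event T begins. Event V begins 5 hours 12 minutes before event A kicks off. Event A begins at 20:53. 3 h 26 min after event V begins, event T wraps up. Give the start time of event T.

Event V starts at 20:53 − 312 min = 15:41.
Event T ends at 15:41 + 206 min = 19:07.
Event R ends at 19:07 − 236 min = 15:11.
Event T starts at 15:11 + 131 min = 17:22.

17:22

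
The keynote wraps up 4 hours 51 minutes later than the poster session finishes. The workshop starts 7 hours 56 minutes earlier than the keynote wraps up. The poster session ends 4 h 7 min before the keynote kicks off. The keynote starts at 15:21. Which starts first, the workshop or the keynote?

the workshop

The poster session ends at 15:21 − 247 min = 11:14.
The keynote ends at 11:14 + 291 min = 16:05.
The workshop starts at 16:05 − 476 min = 08:09.
The workshop starts at 08:09 and the keynote starts at 15:21, so the workshop is first.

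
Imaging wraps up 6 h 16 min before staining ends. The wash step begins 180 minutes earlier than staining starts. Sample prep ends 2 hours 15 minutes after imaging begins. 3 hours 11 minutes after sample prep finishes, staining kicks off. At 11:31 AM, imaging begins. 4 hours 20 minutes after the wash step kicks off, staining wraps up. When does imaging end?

Sample prep ends at 11:31 AM + 135 min = 1:46 PM.
Staining starts at 1:46 PM + 191 min = 4:57 PM.
The wash step starts at 4:57 PM − 180 min = 1:57 PM.
Staining ends at 1:57 PM + 260 min = 6:17 PM.
Imaging ends at 6:17 PM − 376 min = 12:01 PM.

12:01 PM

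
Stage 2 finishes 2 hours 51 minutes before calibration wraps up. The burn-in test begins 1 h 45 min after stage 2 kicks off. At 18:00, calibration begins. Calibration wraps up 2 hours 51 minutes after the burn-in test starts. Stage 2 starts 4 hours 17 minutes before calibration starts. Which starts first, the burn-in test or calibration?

Stage 2 starts at 18:00 − 257 min = 13:43.
The burn-in test starts at 13:43 + 105 min = 15:28.
The burn-in test starts at 15:28 and calibration starts at 18:00, so the burn-in test is first.

the burn-in test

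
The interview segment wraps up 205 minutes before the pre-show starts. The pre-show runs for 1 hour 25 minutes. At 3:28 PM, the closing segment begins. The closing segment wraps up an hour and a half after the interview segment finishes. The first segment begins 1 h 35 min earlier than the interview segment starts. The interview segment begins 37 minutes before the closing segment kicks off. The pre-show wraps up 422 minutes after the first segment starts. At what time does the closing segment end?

The interview segment starts at 3:28 PM − 37 min = 2:51 PM.
The first segment starts at 2:51 PM − 95 min = 1:16 PM.
The pre-show ends at 1:16 PM + 422 min = 8:18 PM.
The pre-show starts at 8:18 PM − 85 min = 6:53 PM.
The interview segment ends at 6:53 PM − 205 min = 3:28 PM.
The closing segment ends at 3:28 PM + 90 min = 4:58 PM.

4:58 PM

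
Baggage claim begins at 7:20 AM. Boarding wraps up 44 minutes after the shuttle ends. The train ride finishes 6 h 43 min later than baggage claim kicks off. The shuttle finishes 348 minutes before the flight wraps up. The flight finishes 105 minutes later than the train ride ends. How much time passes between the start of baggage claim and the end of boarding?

3 hours 24 minutes

The train ride ends at 7:20 AM + 403 min = 2:03 PM.
The flight ends at 2:03 PM + 105 min = 3:48 PM.
The shuttle ends at 3:48 PM − 348 min = 10:00 AM.
Boarding ends at 10:00 AM + 44 min = 10:44 AM.
From 7:20 AM to 10:44 AM is 3 hours 24 minutes.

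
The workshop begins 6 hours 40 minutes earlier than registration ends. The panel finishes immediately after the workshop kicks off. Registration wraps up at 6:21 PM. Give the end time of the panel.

The workshop starts at 6:21 PM − 400 min = 11:41 AM.
So the panel ends at 11:41 AM.

11:41 AM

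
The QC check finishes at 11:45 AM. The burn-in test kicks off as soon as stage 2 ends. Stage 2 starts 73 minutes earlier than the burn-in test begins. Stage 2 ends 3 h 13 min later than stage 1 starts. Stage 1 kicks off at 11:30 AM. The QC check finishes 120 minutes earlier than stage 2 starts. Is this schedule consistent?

No

Stage 2 ends at 11:30 AM + 193 min = 2:43 PM.
So the burn-in test starts at 2:43 PM.
Stage 2 starts at 2:43 PM − 73 min = 1:30 PM.
The QC check ends at 1:30 PM − 120 min = 11:30 AM.
But the QC check is also said to end at 11:45 AM — a 15-minute conflict.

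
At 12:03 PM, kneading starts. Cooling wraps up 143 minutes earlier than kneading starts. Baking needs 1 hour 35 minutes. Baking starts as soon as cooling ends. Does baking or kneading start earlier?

Cooling ends at 12:03 PM − 143 min = 9:40 AM.
So baking starts at 9:40 AM.
Baking starts at 9:40 AM and kneading starts at 12:03 PM, so baking is first.

baking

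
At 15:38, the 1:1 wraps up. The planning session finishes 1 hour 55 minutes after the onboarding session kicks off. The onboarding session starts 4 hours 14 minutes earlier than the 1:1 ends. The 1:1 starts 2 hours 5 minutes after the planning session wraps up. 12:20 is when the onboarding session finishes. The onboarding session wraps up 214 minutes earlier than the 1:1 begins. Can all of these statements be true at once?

The onboarding session starts at 15:38 − 254 min = 11:24.
The planning session ends at 11:24 + 115 min = 13:19.
The 1:1 starts at 13:19 + 125 min = 15:24.
The onboarding session ends at 15:24 − 214 min = 11:50.
But the onboarding session is also said to end at 12:20 — a 30-minute conflict.

No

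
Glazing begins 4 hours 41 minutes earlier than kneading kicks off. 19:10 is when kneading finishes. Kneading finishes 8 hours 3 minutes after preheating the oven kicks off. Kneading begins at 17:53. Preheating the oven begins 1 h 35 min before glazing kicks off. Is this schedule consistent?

Glazing starts at 17:53 − 281 min = 13:12.
Preheating the oven starts at 13:12 − 95 min = 11:37.
Kneading ends at 11:37 + 483 min = 19:40.
But kneading is also said to end at 19:10 — a 30-minute conflict.

No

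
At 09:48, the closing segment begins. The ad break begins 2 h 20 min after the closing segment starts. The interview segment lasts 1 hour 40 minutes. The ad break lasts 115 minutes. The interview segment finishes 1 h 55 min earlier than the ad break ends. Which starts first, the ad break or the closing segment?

the closing segment

The ad break starts at 09:48 + 140 min = 12:08.
The ad break starts at 12:08 and the closing segment starts at 09:48, so the closing segment is first.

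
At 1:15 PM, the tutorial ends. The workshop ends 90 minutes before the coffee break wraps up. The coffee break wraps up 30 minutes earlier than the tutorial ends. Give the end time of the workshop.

The coffee break ends at 1:15 PM − 30 min = 12:45 PM.
The workshop ends at 12:45 PM − 90 min = 11:15 AM.

11:15 AM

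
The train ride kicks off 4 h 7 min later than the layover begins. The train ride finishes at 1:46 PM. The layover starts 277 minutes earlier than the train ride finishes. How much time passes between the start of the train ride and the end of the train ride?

30 minutes

The layover starts at 1:46 PM − 277 min = 9:09 AM.
The train ride starts at 9:09 AM + 247 min = 1:16 PM.
From 1:16 PM to 1:46 PM is 30 minutes.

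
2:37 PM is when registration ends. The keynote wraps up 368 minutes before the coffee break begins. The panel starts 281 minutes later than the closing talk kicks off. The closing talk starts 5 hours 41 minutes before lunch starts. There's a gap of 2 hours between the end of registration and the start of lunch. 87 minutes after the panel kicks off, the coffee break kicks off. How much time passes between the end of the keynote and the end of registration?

Lunch starts at 2:37 PM + 120 min = 4:37 PM.
The closing talk starts at 4:37 PM − 341 min = 10:56 AM.
The panel starts at 10:56 AM + 281 min = 3:37 PM.
The coffee break starts at 3:37 PM + 87 min = 5:04 PM.
The keynote ends at 5:04 PM − 368 min = 10:56 AM.
From 10:56 AM to 2:37 PM is 221 minutes.

221 minutes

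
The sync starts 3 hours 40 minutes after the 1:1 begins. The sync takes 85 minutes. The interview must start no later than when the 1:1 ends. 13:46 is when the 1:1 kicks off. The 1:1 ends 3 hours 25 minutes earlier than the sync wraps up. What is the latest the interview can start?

15:26

The sync starts at 13:46 + 220 min = 17:26.
The sync ends at 17:26 + 85 min = 18:51.
The 1:1 ends at 18:51 − 205 min = 15:26.
The interview is bounded by the 1:1, so the latest it can start is 15:26.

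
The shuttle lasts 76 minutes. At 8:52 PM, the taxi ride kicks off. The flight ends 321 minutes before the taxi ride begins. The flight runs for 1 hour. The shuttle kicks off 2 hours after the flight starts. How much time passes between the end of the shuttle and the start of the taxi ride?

The flight ends at 8:52 PM − 321 min = 3:31 PM.
The flight starts at 3:31 PM − 60 min = 2:31 PM.
The shuttle starts at 2:31 PM + 120 min = 4:31 PM.
The shuttle ends at 4:31 PM + 76 min = 5:47 PM.
From 5:47 PM to 8:52 PM is 3 hours 5 minutes.

3 hours 5 minutes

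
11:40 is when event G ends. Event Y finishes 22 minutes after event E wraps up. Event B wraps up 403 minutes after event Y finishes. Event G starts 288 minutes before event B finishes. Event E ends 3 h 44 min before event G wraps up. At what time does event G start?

Event E ends at 11:40 − 224 min = 07:56.
Event Y ends at 07:56 + 22 min = 08:18.
Event B ends at 08:18 + 403 min = 15:01.
Event G starts at 15:01 − 288 min = 10:13.

10:13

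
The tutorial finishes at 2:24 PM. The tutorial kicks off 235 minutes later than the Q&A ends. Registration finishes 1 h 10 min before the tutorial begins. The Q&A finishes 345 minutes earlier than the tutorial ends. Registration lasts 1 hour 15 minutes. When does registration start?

10:09 AM

The Q&A ends at 2:24 PM − 345 min = 8:39 AM.
The tutorial starts at 8:39 AM + 235 min = 12:34 PM.
Registration ends at 12:34 PM − 70 min = 11:24 AM.
Registration starts at 11:24 AM − 75 min = 10:09 AM.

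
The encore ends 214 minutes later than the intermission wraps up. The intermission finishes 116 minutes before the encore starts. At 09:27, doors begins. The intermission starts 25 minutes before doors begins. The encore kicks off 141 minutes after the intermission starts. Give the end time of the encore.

The intermission starts at 09:27 − 25 min = 09:02.
The encore starts at 09:02 + 141 min = 11:23.
The intermission ends at 11:23 − 116 min = 09:27.
The encore ends at 09:27 + 214 min = 13:01.

13:01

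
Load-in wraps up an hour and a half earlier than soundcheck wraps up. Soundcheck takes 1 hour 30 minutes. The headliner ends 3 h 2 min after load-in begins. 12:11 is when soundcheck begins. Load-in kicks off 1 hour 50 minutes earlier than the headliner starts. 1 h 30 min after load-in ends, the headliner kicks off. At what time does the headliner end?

Soundcheck ends at 12:11 + 90 min = 13:41.
Load-in ends at 13:41 − 90 min = 12:11.
The headliner starts at 12:11 + 90 min = 13:41.
Load-in starts at 13:41 − 110 min = 11:51.
The headliner ends at 11:51 + 182 min = 14:53.

14:53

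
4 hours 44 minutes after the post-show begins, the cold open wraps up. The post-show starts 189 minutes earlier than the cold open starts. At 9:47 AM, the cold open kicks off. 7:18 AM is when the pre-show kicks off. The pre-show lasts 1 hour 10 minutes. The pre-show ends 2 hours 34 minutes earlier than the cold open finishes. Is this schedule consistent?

The post-show starts at 9:47 AM − 189 min = 6:38 AM.
The cold open ends at 6:38 AM + 284 min = 11:22 AM.
The pre-show ends at 11:22 AM − 154 min = 8:48 AM.
The pre-show starts at 8:48 AM − 70 min = 7:38 AM.
But the pre-show is also said to start at 7:18 AM — a 20-minute conflict.

No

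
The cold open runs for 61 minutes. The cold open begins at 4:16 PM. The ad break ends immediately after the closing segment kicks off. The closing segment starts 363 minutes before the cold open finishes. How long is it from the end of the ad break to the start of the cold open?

The cold open ends at 4:16 PM + 61 min = 5:17 PM.
The closing segment starts at 5:17 PM − 363 min = 11:14 AM.
So the ad break ends at 11:14 AM.
From 11:14 AM to 4:16 PM is 302 minutes.

302 minutes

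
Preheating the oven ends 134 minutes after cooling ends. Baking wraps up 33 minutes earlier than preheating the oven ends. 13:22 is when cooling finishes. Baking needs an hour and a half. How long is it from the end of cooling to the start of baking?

11 minutes

Preheating the oven ends at 13:22 + 134 min = 15:36.
Baking ends at 15:36 − 33 min = 15:03.
Baking starts at 15:03 − 90 min = 13:33.
From 13:22 to 13:33 is 11 minutes.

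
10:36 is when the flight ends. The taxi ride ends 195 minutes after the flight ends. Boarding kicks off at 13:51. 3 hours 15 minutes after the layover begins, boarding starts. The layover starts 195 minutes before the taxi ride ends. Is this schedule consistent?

The taxi ride ends at 10:36 + 195 min = 13:51.
The layover starts at 13:51 − 195 min = 10:36.
Boarding starts at 10:36 + 195 min = 13:51.
That matches the stated 13:51, so the schedule is consistent.

Yes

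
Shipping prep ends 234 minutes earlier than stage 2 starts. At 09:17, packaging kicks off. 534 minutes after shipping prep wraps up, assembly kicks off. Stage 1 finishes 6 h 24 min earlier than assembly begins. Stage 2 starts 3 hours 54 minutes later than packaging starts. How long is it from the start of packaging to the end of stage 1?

Stage 2 starts at 09:17 + 234 min = 13:11.
Shipping prep ends at 13:11 − 234 min = 09:17.
Assembly starts at 09:17 + 534 min = 18:11.
Stage 1 ends at 18:11 − 384 min = 11:47.
From 09:17 to 11:47 is 2.5 hours.

2.5 hours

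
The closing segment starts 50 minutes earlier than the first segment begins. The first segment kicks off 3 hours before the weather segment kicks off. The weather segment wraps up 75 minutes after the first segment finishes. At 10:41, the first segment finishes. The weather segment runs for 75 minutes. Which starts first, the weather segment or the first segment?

the first segment

The weather segment ends at 10:41 + 75 min = 11:56.
The weather segment starts at 11:56 − 75 min = 10:41.
The first segment starts at 10:41 − 180 min = 07:41.
The weather segment starts at 10:41 and the first segment starts at 07:41, so the first segment is first.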